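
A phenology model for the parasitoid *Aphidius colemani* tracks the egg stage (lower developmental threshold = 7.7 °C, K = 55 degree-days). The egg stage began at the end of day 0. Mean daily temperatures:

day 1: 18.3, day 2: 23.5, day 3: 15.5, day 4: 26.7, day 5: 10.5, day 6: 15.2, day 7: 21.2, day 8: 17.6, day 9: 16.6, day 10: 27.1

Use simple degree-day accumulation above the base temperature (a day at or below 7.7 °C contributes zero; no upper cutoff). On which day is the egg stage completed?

Daily DD above 7.7 °C: 10.6, 15.8, 7.8, 19.0, 2.8, 7.5, 13.5, 9.9, 8.9, 19.4.
Cumulative: 10.6, 26.4, 34.2, 53.2, 56.0, 63.5, 77.0, 86.9, 95.8, 115.2.
The total first reaches 55 DD on day 5.

day 5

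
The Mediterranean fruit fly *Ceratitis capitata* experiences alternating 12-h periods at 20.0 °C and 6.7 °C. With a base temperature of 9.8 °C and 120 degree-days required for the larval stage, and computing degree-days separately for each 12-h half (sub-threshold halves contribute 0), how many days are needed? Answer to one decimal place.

Day half: max(0, 20.0 − 9.8) × 0.5 = 10.2 × 0.5 = 5.10 DD.
Night half: max(0, 6.7 − 9.8) × 0.5 = 0.0 × 0.5 = 0.00 DD.
Per 24 h: 5.10 DD/day.
Duration = 120 / 5.10 = 23.529 ≈ 23.5 days.

23.5 days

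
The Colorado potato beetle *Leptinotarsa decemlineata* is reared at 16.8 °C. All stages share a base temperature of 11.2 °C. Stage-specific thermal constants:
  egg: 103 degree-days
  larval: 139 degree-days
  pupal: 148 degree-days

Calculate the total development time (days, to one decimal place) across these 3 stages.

Daily accumulation at 16.8 °C = 16.8 − 11.2 = 5.6 DD/day.
Total K = 103 + 139 + 148 = 390 DD.
Total duration = 390 / 5.6 = 69.643 ≈ 69.6 days.

69.6 days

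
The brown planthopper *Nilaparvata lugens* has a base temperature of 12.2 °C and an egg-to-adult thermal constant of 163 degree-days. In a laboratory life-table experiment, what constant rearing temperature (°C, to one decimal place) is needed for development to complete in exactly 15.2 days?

Required daily accumulation = 163 / 15.2 = 10.724 DD/day.
T = T_base + 10.724 = 12.2 + 10.724 = 22.924 ≈ 22.9 °C.

22.9 °C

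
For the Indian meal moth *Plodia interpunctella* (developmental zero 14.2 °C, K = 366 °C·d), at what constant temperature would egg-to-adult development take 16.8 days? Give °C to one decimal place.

Required daily accumulation = 366 / 16.8 = 21.786 DD/day.
T = T_base + 21.786 = 14.2 + 21.786 = 35.986 ≈ 36.0 °C.

36.0 °C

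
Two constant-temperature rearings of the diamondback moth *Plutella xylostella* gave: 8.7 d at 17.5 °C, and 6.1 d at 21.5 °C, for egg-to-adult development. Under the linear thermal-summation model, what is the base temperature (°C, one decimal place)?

Equal thermal constants: D₁(T₁ − T_b) = D₂(T₂ − T_b).
8.7·(17.5 − T_b) = 6.1·(21.5 − T_b)
T_b = (8.7·17.5 − 6.1·21.5) / (8.7 − 6.1) = 21.10 / 2.6 = 8.115 °C ≈ 8.1 °C.

8.1 °C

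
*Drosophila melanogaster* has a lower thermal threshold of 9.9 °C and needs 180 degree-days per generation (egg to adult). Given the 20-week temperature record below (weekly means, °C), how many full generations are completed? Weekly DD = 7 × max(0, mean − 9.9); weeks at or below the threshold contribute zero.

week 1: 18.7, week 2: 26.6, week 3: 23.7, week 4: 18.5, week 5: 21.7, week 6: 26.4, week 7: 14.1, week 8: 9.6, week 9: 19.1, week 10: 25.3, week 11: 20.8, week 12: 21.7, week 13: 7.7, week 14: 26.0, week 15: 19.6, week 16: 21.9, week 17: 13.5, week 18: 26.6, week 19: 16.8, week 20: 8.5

7 generations

Weekly DD (7 × max(0, T̄ − 9.9)): 61.6, 116.9, 96.6, 60.2, 82.6, 115.5, 29.4, 0.0, 64.4, 107.8, 76.3, 82.6, 0.0, 112.7, 67.9, 84.0, 25.2, 116.9, 48.3, 0.0.
Season total = 1348.9 DD.
Complete generations = ⌊1348.9 / 180⌋ = 7.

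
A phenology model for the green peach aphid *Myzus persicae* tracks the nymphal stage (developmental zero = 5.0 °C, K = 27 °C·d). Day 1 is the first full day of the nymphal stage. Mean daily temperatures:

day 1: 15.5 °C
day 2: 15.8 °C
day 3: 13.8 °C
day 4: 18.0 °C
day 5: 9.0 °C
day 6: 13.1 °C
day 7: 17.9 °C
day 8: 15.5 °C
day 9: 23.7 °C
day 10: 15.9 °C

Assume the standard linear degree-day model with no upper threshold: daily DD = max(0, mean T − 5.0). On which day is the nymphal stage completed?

Daily DD above 5.0 °C: 10.5, 10.8, 8.8, 13.0, 4.0, 8.1, 12.9, 10.5, 18.7, 10.9.
Cumulative: 10.5, 21.3, 30.1, 43.1, 47.1, 55.2, 68.1, 78.6, 97.3, 108.2.
The total first reaches 27 DD on day 3.

day 3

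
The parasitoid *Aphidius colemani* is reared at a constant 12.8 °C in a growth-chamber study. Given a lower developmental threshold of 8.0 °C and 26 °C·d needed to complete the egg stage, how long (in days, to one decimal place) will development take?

5.4 days

Daily accumulation = 12.8 − 8.0 = 4.8 DD/day.
Duration = 26 / 4.8 = 5.417 ≈ 5.4 days.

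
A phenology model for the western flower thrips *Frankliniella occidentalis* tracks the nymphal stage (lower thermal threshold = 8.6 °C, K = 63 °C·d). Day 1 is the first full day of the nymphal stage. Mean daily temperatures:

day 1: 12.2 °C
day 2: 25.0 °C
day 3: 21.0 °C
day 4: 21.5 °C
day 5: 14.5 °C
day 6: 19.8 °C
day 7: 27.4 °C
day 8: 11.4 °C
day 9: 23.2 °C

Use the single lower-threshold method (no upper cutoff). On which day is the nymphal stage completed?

day 7

Daily DD above 8.6 °C: 3.6, 16.4, 12.4, 12.9, 5.9, 11.2, 18.8, 2.8, 14.6.
Cumulative: 3.6, 20.0, 32.4, 45.3, 51.2, 62.4, 81.2, 84.0, 98.6.
The total first reaches 63 DD on day 7.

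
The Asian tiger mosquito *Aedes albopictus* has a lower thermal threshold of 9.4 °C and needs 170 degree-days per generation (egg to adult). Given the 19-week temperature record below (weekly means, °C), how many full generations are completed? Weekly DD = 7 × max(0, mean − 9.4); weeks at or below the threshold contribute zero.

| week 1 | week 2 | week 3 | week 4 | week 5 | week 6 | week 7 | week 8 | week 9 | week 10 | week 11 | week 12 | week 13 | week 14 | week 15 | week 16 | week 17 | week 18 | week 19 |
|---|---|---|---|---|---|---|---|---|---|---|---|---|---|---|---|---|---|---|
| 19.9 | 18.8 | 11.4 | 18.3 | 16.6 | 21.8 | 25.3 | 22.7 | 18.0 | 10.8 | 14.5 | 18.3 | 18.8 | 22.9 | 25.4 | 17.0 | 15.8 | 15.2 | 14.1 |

6 generations

Weekly DD (7 × max(0, T̄ − 9.4)): 73.5, 65.8, 14.0, 62.3, 50.4, 86.8, 111.3, 93.1, 60.2, 9.8, 35.7, 62.3, 65.8, 94.5, 112.0, 53.2, 44.8, 40.6, 32.9.
Season total = 1169.0 DD.
Complete generations = ⌊1169.0 / 170⌋ = 6.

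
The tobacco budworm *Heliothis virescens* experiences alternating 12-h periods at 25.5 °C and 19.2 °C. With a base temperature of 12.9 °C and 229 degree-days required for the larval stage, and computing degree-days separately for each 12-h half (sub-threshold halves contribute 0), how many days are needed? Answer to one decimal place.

Day half: max(0, 25.5 − 12.9) × 0.5 = 12.6 × 0.5 = 6.30 DD.
Night half: max(0, 19.2 − 12.9) × 0.5 = 6.3 × 0.5 = 3.15 DD.
Per 24 h: 9.45 DD/day.
Duration = 229 / 9.45 = 24.233 ≈ 24.2 days.

24.2 days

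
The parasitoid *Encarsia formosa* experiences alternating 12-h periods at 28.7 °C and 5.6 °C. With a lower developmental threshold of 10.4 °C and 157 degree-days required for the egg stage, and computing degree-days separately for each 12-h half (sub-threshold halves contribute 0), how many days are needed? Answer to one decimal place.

17.2 days

Day half: max(0, 28.7 − 10.4) × 0.5 = 18.3 × 0.5 = 9.15 DD.
Night half: max(0, 5.6 − 10.4) × 0.5 = 0.0 × 0.5 = 0.00 DD.
Per 24 h: 9.15 DD/day.
Duration = 157 / 9.15 = 17.158 ≈ 17.2 days.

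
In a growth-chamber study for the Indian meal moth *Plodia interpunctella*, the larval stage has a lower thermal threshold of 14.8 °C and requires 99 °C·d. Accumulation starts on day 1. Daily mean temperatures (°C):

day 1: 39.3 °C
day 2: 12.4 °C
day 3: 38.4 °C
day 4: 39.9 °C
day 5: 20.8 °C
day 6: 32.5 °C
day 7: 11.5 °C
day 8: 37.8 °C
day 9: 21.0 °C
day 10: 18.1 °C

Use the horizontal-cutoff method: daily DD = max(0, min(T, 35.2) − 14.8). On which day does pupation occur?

day 8

Daily DD above 14.8 °C (capped at 20.4): 20.4, 0.0, 20.4, 20.4, 6.0, 17.7, 0.0, 20.4, 6.2, 3.3.
Cumulative: 20.4, 20.4, 40.8, 61.2, 67.2, 84.9, 84.9, 105.3, 111.5, 114.8.
The total first reaches 99 DD on day 8.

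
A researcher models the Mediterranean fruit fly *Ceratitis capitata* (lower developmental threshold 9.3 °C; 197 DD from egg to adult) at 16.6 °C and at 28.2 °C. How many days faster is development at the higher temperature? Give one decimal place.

16.6 days

At 16.6 °C: 197 / (16.6 − 9.3) = 197 / 7.3 = 26.986 d.
At 28.2 °C: 197 / (28.2 − 9.3) = 197 / 18.9 = 10.423 d.
Difference = |26.986 − 10.423| = 16.563 ≈ 16.6 days.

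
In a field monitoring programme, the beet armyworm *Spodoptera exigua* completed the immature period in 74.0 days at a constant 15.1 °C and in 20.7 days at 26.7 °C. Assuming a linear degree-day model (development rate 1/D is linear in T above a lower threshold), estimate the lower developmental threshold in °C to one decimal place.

Equal thermal constants: D₁(T₁ − T_b) = D₂(T₂ − T_b).
74.0·(15.1 − T_b) = 20.7·(26.7 − T_b)
T_b = (74.0·15.1 − 20.7·26.7) / (74.0 − 20.7) = 564.71 / 53.3 = 10.595 °C ≈ 10.6 °C.

10.6 °C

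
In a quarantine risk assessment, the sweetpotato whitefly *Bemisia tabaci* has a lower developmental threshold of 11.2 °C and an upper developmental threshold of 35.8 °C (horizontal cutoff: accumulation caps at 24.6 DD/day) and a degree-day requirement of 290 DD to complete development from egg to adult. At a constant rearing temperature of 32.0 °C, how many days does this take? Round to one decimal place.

13.9 days

Daily accumulation = 32.0 − 11.2 = 20.8 DD/day.
Duration = 290 / 20.8 = 13.942 ≈ 13.9 days.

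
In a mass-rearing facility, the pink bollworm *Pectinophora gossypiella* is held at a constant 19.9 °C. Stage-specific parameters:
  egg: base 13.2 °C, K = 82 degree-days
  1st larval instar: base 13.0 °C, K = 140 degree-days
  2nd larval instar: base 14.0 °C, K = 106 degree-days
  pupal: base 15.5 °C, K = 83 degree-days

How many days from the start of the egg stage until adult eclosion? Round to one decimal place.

egg: 82 / (19.9 − 13.2) = 82 / 6.7 = 12.239 d.
1st larval instar: 140 / (19.9 − 13.0) = 140 / 6.9 = 20.290 d.
2nd larval instar: 106 / (19.9 − 14.0) = 106 / 5.9 = 17.966 d.
pupal: 83 / (19.9 − 15.5) = 83 / 4.4 = 18.864 d.
Sum = 69.358 ≈ 69.4 days.

69.4 days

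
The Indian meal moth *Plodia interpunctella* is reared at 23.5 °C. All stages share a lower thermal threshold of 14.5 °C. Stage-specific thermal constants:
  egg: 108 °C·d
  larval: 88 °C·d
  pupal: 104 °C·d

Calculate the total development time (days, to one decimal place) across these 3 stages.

33.3 days

Daily accumulation at 23.5 °C = 23.5 − 14.5 = 9.0 DD/day.
Total K = 108 + 88 + 104 = 300 DD.
Total duration = 300 / 9.0 = 33.333 ≈ 33.3 days.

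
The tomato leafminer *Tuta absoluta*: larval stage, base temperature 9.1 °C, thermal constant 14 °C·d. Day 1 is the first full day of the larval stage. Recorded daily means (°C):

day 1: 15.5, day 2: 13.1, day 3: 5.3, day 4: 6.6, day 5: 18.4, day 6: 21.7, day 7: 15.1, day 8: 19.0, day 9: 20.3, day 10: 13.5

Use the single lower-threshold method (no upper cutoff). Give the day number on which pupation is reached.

Daily DD above 9.1 °C: 6.4, 4.0, 0.0, 0.0, 9.3, 12.6, 6.0, 9.9, 11.2, 4.4.
Cumulative: 6.4, 10.4, 10.4, 10.4, 19.7, 32.3, 38.3, 48.2, 59.4, 63.8.
The total first reaches 14 DD on day 5.

day 5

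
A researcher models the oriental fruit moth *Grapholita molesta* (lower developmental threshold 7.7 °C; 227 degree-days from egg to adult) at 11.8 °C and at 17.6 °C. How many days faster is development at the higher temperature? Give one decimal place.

At 11.8 °C: 227 / (11.8 − 7.7) = 227 / 4.1 = 55.366 d.
At 17.6 °C: 227 / (17.6 − 7.7) = 227 / 9.9 = 22.929 d.
Difference = |55.366 − 22.929| = 32.437 ≈ 32.4 days.

32.4 days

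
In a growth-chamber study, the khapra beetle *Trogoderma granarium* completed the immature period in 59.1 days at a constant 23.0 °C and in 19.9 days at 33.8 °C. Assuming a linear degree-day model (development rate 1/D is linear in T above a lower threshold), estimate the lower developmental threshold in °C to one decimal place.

Linear rate model ⇒ the product D·(T − T_b) is constant across temperatures.
59.1·(23.0 − T_b) = 19.9·(33.8 − T_b)
T_b = (59.1·23.0 − 19.9·33.8) / (59.1 − 19.9) = 686.68 / 39.2 = 17.517 °C ≈ 17.5 °C.

17.5 °C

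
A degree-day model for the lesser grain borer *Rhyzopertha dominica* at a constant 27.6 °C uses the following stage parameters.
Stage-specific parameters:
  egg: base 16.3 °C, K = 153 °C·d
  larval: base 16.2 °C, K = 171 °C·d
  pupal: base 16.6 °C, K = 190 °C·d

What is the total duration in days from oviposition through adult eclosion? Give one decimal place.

45.8 days

egg: 153 / (27.6 − 16.3) = 153 / 11.3 = 13.540 d.
larval: 171 / (27.6 − 16.2) = 171 / 11.4 = 15.000 d.
pupal: 190 / (27.6 − 16.6) = 190 / 11.0 = 17.273 d.
Sum = 45.813 ≈ 45.8 days.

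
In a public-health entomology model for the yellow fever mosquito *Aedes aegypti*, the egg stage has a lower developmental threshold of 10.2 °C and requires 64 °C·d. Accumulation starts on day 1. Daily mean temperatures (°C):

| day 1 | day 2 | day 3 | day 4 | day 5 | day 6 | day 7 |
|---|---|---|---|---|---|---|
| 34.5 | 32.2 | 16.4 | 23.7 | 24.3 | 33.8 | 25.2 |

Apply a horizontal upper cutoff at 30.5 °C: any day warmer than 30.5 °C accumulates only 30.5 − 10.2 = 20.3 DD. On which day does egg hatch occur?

Daily DD above 10.2 °C (capped at 20.3): 20.3, 20.3, 6.2, 13.5, 14.1, 20.3, 15.0.
Cumulative: 20.3, 40.6, 46.8, 60.3, 74.4, 94.7, 109.7.
The total first reaches 64 DD on day 5.

day 5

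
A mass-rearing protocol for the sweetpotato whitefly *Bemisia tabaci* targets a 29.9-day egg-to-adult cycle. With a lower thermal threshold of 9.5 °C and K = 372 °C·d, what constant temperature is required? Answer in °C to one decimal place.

21.9 °C

Required daily accumulation = 372 / 29.9 = 12.441 DD/day.
T = T_base + 12.441 = 9.5 + 12.441 = 21.941 ≈ 21.9 °C.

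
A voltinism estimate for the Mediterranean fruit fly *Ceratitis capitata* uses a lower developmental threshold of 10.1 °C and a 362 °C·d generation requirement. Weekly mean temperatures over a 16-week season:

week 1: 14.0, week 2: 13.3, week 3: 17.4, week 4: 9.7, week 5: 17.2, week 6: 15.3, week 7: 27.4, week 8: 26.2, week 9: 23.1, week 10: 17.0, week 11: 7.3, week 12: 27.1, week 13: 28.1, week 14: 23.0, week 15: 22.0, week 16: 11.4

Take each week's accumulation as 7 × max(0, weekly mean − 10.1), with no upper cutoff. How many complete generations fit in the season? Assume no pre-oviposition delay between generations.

2 generations

Weekly DD (7 × max(0, T̄ − 10.1)): 27.3, 22.4, 51.1, 0.0, 49.7, 36.4, 121.1, 112.7, 91.0, 48.3, 0.0, 119.0, 126.0, 90.3, 83.3, 9.1.
Season total = 987.7 DD.
Complete generations = ⌊987.7 / 362⌋ = 2.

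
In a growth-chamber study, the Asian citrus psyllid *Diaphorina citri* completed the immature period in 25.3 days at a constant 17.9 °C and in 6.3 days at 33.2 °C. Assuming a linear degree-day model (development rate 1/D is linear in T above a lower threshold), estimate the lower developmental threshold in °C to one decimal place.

12.8 °C

Under the model K = D·(T − T_b), so D₁·(T₁ − T_b) = D₂·(T₂ − T_b).
25.3·(17.9 − T_b) = 6.3·(33.2 − T_b)
T_b = (25.3·17.9 − 6.3·33.2) / (25.3 − 6.3) = 243.71 / 19.0 = 12.827 °C ≈ 12.8 °C.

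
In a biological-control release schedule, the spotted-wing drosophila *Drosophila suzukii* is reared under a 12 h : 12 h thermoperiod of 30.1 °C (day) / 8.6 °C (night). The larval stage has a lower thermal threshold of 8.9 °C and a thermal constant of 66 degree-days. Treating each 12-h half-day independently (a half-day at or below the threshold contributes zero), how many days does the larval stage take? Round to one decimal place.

Day half: max(0, 30.1 − 8.9) × 0.5 = 21.2 × 0.5 = 10.60 DD.
Night half: max(0, 8.6 − 8.9) × 0.5 = 0.0 × 0.5 = 0.00 DD.
Per 24 h: 10.60 DD/day.
Duration = 66 / 10.60 = 6.226 ≈ 6.2 days.

6.2 days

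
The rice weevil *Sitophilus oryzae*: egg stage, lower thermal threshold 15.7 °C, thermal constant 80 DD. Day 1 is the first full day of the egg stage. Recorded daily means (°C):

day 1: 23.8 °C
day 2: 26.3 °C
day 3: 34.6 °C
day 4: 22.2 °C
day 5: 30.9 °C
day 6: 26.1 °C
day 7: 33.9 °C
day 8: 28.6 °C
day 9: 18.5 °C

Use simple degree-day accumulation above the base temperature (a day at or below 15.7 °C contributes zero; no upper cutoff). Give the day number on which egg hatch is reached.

Daily DD above 15.7 °C: 8.1, 10.6, 18.9, 6.5, 15.2, 10.4, 18.2, 12.9, 2.8.
Cumulative: 8.1, 18.7, 37.6, 44.1, 59.3, 69.7, 87.9, 100.8, 103.6.
The total first reaches 80 DD on day 7.

day 7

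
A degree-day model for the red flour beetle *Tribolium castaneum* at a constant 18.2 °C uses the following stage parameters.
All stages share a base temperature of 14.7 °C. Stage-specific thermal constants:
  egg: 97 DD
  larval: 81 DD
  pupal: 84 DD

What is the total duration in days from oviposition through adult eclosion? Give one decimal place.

Daily accumulation at 18.2 °C = 18.2 − 14.7 = 3.5 DD/day.
Total K = 97 + 81 + 84 = 262 DD.
Total duration = 262 / 3.5 = 74.857 ≈ 74.9 days.

74.9 days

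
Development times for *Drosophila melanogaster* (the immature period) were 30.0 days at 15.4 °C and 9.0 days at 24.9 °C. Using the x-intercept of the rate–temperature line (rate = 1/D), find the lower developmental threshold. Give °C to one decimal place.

Under the model K = D·(T − T_b), so D₁·(T₁ − T_b) = D₂·(T₂ − T_b).
30.0·(15.4 − T_b) = 9.0·(24.9 − T_b)
T_b = (30.0·15.4 − 9.0·24.9) / (30.0 − 9.0) = 237.90 / 21.0 = 11.329 °C ≈ 11.3 °C.

11.3 °C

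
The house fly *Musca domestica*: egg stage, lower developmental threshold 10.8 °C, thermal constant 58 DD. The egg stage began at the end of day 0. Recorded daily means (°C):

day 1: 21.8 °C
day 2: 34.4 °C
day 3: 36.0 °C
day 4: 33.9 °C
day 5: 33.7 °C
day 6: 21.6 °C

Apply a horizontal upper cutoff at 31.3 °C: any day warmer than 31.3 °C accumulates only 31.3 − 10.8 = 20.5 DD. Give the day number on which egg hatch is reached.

Daily DD above 10.8 °C (capped at 20.5): 11.0, 20.5, 20.5, 20.5, 20.5, 10.8.
Cumulative: 11.0, 31.5, 52.0, 72.5, 93.0, 103.8.
The total first reaches 58 DD on day 4.

day 4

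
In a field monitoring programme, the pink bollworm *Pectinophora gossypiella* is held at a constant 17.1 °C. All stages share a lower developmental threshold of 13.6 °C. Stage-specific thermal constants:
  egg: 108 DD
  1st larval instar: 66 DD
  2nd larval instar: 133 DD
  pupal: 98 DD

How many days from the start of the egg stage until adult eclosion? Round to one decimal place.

115.7 days

Daily accumulation at 17.1 °C = 17.1 − 13.6 = 3.5 DD/day.
Total K = 108 + 66 + 133 + 98 = 405 DD.
Total duration = 405 / 3.5 = 115.714 ≈ 115.7 days.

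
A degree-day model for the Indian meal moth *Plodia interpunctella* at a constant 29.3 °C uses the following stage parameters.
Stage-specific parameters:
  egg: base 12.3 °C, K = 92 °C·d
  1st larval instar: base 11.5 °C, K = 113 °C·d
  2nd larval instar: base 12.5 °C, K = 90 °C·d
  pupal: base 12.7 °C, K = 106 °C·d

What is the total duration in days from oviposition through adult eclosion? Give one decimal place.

egg: 92 / (29.3 − 12.3) = 92 / 17.0 = 5.412 d.
1st larval instar: 113 / (29.3 − 11.5) = 113 / 17.8 = 6.348 d.
2nd larval instar: 90 / (29.3 − 12.5) = 90 / 16.8 = 5.357 d.
pupal: 106 / (29.3 − 12.7) = 106 / 16.6 = 6.386 d.
Sum = 23.503 ≈ 23.5 days.

23.5 days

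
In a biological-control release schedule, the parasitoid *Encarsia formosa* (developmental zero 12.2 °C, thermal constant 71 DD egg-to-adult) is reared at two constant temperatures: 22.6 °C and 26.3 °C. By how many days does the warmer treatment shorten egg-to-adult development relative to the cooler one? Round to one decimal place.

At 22.6 °C: 71 / (22.6 − 12.2) = 71 / 10.4 = 6.827 d.
At 26.3 °C: 71 / (26.3 − 12.2) = 71 / 14.1 = 5.035 d.
Difference = |6.827 − 5.035| = 1.791 ≈ 1.8 days.

1.8 days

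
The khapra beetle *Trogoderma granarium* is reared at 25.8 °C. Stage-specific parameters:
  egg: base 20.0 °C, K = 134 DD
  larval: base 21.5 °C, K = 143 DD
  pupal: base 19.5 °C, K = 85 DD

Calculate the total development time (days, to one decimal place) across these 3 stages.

69.9 days

egg: 134 / (25.8 − 20.0) = 134 / 5.8 = 23.103 d.
larval: 143 / (25.8 − 21.5) = 143 / 4.3 = 33.256 d.
pupal: 85 / (25.8 − 19.5) = 85 / 6.3 = 13.492 d.
Sum = 69.851 ≈ 69.9 days.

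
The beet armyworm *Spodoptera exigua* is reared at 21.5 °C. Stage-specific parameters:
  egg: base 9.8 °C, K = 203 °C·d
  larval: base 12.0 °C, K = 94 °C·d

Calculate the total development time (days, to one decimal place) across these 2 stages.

27.2 days

egg: 203 / (21.5 − 9.8) = 203 / 11.7 = 17.350 d.
larval: 94 / (21.5 − 12.0) = 94 / 9.5 = 9.895 d.
Sum = 27.245 ≈ 27.2 days.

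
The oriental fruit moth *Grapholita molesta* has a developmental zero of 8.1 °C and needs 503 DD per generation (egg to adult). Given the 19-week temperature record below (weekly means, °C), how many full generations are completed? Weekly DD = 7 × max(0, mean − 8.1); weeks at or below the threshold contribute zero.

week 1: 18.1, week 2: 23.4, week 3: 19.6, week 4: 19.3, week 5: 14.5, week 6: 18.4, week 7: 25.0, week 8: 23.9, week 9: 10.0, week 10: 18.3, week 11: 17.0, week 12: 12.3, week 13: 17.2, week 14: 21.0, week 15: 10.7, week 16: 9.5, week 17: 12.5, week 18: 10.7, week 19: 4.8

2 generations

Weekly DD (7 × max(0, T̄ − 8.1)): 70.0, 107.1, 80.5, 78.4, 44.8, 72.1, 118.3, 110.6, 13.3, 71.4, 62.3, 29.4, 63.7, 90.3, 18.2, 9.8, 30.8, 18.2, 0.0.
Season total = 1089.2 DD.
Complete generations = ⌊1089.2 / 503⌋ = 2.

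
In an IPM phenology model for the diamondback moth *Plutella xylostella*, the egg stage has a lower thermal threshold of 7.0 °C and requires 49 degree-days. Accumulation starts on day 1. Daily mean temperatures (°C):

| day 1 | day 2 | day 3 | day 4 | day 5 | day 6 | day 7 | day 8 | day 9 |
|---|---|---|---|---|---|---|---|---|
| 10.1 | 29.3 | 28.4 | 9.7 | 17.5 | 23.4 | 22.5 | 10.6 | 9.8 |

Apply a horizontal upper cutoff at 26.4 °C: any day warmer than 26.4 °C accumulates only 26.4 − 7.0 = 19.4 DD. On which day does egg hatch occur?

day 5

Daily DD above 7.0 °C (capped at 19.4): 3.1, 19.4, 19.4, 2.7, 10.5, 16.4, 15.5, 3.6, 2.8.
Cumulative: 3.1, 22.5, 41.9, 44.6, 55.1, 71.5, 87.0, 90.6, 93.4.
The total first reaches 49 DD on day 5.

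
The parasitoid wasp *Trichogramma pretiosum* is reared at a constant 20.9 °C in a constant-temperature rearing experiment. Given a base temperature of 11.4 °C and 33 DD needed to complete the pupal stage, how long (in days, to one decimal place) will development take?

3.5 days

Daily accumulation = 20.9 − 11.4 = 9.5 DD/day.
Duration = 33 / 9.5 = 3.474 ≈ 3.5 days.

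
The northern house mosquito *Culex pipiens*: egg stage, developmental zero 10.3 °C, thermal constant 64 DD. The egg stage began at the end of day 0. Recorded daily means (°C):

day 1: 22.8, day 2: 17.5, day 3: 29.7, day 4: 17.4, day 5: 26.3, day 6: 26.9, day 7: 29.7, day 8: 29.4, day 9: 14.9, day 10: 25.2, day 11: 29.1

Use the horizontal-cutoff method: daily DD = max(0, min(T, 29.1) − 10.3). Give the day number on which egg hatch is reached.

Daily DD above 10.3 °C (capped at 18.8): 12.5, 7.2, 18.8, 7.1, 16.0, 16.6, 18.8, 18.8, 4.6, 14.9, 18.8.
Cumulative: 12.5, 19.7, 38.5, 45.6, 61.6, 78.2, 97.0, 115.8, 120.4, 135.3, 154.1.
The total first reaches 64 DD on day 6.

day 6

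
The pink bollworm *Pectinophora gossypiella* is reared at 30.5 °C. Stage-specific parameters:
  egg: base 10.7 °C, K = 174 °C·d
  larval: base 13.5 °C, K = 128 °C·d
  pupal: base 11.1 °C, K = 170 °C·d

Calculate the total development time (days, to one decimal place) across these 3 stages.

egg: 174 / (30.5 − 10.7) = 174 / 19.8 = 8.788 d.
larval: 128 / (30.5 − 13.5) = 128 / 17.0 = 7.529 d.
pupal: 170 / (30.5 − 11.1) = 170 / 19.4 = 8.763 d.
Sum = 25.080 ≈ 25.1 days.

25.1 days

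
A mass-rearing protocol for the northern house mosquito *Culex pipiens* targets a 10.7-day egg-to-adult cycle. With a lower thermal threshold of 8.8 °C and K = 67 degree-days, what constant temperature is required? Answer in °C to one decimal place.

15.1 °C

Required daily accumulation = 67 / 10.7 = 6.262 DD/day.
T = T_base + 6.262 = 8.8 + 6.262 = 15.062 ≈ 15.1 °C.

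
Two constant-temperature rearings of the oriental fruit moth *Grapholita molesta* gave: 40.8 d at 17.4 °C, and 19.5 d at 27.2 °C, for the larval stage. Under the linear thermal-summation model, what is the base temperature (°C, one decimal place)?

8.4 °C

Equal thermal constants: D₁(T₁ − T_b) = D₂(T₂ − T_b).
40.8·(17.4 − T_b) = 19.5·(27.2 − T_b)
T_b = (40.8·17.4 − 19.5·27.2) / (40.8 − 19.5) = 179.52 / 21.3 = 8.428 °C ≈ 8.4 °C.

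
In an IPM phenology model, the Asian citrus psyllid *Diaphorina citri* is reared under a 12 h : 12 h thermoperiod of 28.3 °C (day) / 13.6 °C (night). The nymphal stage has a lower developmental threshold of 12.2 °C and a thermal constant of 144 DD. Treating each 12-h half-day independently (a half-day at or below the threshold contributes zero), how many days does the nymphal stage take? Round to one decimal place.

Day half: max(0, 28.3 − 12.2) × 0.5 = 16.1 × 0.5 = 8.05 DD.
Night half: max(0, 13.6 − 12.2) × 0.5 = 1.4 × 0.5 = 0.70 DD.
Per 24 h: 8.75 DD/day.
Duration = 144 / 8.75 = 16.457 ≈ 16.5 days.

16.5 days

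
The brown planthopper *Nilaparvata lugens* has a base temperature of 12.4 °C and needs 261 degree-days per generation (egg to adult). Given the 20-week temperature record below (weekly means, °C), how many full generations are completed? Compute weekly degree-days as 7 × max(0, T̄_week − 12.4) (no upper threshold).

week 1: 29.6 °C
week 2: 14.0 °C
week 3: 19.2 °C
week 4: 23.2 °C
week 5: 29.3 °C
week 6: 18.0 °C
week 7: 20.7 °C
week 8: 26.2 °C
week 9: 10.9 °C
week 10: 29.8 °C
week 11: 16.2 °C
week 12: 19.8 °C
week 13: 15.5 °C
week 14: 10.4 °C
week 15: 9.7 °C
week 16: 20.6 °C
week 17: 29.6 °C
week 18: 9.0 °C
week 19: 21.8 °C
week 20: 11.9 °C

3 generations

Weekly DD (7 × max(0, T̄ − 12.4)): 120.4, 11.2, 47.6, 75.6, 118.3, 39.2, 58.1, 96.6, 0.0, 121.8, 26.6, 51.8, 21.7, 0.0, 0.0, 57.4, 120.4, 0.0, 65.8, 0.0.
Season total = 1032.5 DD.
Complete generations = ⌊1032.5 / 261⌋ = 3.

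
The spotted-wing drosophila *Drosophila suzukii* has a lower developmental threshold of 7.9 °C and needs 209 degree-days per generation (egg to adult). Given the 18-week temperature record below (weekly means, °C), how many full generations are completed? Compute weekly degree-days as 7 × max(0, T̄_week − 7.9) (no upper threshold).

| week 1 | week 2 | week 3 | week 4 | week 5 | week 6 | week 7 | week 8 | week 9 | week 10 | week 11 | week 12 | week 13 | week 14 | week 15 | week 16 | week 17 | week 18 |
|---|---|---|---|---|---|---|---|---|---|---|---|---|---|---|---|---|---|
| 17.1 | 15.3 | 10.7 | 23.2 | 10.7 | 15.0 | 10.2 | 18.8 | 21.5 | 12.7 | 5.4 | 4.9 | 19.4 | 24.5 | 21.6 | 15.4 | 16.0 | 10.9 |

Weekly DD (7 × max(0, T̄ − 7.9)): 64.4, 51.8, 19.6, 107.1, 19.6, 49.7, 16.1, 76.3, 95.2, 33.6, 0.0, 0.0, 80.5, 116.2, 95.9, 52.5, 56.7, 21.0.
Season total = 956.2 DD.
Complete generations = ⌊956.2 / 209⌋ = 4.

4 generations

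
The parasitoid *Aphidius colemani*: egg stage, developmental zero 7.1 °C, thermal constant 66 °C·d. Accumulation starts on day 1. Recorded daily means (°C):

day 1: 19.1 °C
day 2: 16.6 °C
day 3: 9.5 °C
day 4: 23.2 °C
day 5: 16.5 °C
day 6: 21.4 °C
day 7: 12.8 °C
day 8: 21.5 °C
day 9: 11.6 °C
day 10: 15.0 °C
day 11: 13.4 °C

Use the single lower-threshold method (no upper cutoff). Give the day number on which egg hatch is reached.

day 7

Daily DD above 7.1 °C: 12.0, 9.5, 2.4, 16.1, 9.4, 14.3, 5.7, 14.4, 4.5, 7.9, 6.3.
Cumulative: 12.0, 21.5, 23.9, 40.0, 49.4, 63.7, 69.4, 83.8, 88.3, 96.2, 102.5.
The total first reaches 66 DD on day 7.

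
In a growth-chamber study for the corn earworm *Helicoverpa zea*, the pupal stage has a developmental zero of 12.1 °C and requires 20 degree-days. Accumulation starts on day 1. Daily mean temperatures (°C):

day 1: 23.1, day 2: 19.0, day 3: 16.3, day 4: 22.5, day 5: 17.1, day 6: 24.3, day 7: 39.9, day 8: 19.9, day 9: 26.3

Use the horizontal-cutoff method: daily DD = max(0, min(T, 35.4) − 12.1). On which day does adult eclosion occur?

Daily DD above 12.1 °C (capped at 23.3): 11.0, 6.9, 4.2, 10.4, 5.0, 12.2, 23.3, 7.8, 14.2.
Cumulative: 11.0, 17.9, 22.1, 32.5, 37.5, 49.7, 73.0, 80.8, 95.0.
The total first reaches 20 DD on day 3.

day 3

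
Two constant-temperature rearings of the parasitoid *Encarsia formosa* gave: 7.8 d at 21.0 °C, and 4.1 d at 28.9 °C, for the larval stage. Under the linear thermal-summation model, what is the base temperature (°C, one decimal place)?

Linear rate model ⇒ the product D·(T − T_b) is constant across temperatures.
7.8·(21.0 − T_b) = 4.1·(28.9 − T_b)
T_b = (7.8·21.0 − 4.1·28.9) / (7.8 − 4.1) = 45.31 / 3.7 = 12.246 °C ≈ 12.2 °C.

12.2 °C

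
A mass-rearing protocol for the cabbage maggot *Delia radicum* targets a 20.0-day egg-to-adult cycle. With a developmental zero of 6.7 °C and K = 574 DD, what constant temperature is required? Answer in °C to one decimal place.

35.4 °C

Required daily accumulation = 574 / 20.0 = 28.700 DD/day.
T = T_base + 28.700 = 6.7 + 28.700 = 35.400 ≈ 35.4 °C.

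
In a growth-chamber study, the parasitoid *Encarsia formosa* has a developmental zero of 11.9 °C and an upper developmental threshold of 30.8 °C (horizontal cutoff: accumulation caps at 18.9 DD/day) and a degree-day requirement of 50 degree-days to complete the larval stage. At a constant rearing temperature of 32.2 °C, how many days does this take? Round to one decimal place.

Temperature 32.2 °C exceeds the upper threshold, so daily accumulation caps at 30.8 − 11.9 = 18.9 DD/day.
Duration = 50 / 18.9 = 2.646 ≈ 2.6 days.

2.6 days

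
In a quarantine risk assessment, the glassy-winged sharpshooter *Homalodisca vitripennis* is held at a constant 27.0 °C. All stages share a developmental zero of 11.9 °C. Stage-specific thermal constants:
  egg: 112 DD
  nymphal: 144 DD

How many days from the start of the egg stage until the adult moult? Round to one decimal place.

17.0 days

Daily accumulation at 27.0 °C = 27.0 − 11.9 = 15.1 DD/day.
Total K = 112 + 144 = 256 DD.
Total duration = 256 / 15.1 = 16.954 ≈ 17.0 days.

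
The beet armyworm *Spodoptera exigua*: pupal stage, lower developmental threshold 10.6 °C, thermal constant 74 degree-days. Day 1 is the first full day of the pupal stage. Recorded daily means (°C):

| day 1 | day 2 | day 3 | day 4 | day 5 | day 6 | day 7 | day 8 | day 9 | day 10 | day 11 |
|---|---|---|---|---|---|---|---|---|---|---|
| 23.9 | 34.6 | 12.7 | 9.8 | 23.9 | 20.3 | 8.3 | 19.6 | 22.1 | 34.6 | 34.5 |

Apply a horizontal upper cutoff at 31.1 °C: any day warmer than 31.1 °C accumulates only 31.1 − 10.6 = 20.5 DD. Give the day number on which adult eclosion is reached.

day 9

Daily DD above 10.6 °C (capped at 20.5): 13.3, 20.5, 2.1, 0.0, 13.3, 9.7, 0.0, 9.0, 11.5, 20.5, 20.5.
Cumulative: 13.3, 33.8, 35.9, 35.9, 49.2, 58.9, 58.9, 67.9, 79.4, 99.9, 120.4.
The total first reaches 74 DD on day 9.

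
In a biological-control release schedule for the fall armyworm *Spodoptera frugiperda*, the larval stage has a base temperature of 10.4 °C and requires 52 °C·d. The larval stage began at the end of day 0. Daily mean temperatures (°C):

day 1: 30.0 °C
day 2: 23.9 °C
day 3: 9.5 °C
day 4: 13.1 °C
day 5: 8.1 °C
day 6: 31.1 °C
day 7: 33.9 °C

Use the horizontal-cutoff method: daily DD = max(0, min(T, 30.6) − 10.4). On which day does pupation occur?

Daily DD above 10.4 °C (capped at 20.2): 19.6, 13.5, 0.0, 2.7, 0.0, 20.2, 20.2.
Cumulative: 19.6, 33.1, 33.1, 35.8, 35.8, 56.0, 76.2.
The total first reaches 52 DD on day 6.

day 6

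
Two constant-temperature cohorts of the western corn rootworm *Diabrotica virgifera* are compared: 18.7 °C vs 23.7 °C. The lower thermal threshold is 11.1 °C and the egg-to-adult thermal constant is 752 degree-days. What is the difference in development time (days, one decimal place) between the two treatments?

At 18.7 °C: 752 / (18.7 − 11.1) = 752 / 7.6 = 98.947 d.
At 23.7 °C: 752 / (23.7 − 11.1) = 752 / 12.6 = 59.683 d.
Difference = |98.947 − 59.683| = 39.265 ≈ 39.3 days.

39.3 days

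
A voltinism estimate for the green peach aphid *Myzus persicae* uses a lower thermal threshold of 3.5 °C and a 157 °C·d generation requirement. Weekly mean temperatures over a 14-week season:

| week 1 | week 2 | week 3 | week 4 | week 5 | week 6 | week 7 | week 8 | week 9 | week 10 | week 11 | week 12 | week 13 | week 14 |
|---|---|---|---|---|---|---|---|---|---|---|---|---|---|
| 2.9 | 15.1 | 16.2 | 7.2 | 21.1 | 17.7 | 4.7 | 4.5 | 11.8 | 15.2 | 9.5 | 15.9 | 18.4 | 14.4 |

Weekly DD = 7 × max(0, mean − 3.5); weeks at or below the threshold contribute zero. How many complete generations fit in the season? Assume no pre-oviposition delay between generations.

5 generations

Weekly DD (7 × max(0, T̄ − 3.5)): 0.0, 81.2, 88.9, 25.9, 123.2, 99.4, 8.4, 7.0, 58.1, 81.9, 42.0, 86.8, 104.3, 76.3.
Season total = 883.4 DD.
Complete generations = ⌊883.4 / 157⌋ = 5.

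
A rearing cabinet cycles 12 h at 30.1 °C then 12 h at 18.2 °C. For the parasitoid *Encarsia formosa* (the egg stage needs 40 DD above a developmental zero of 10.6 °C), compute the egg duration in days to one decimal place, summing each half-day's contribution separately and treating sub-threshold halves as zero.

3.0 days

Day half: max(0, 30.1 − 10.6) × 0.5 = 19.5 × 0.5 = 9.75 DD.
Night half: max(0, 18.2 − 10.6) × 0.5 = 7.6 × 0.5 = 3.80 DD.
Per 24 h: 13.55 DD/day.
Duration = 40 / 13.55 = 2.952 ≈ 3.0 days.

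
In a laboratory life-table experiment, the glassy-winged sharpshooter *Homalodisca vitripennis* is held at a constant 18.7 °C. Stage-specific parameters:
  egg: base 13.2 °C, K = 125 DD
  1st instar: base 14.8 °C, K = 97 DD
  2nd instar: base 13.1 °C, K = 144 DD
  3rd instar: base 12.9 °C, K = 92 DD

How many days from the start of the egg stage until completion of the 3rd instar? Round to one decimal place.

egg: 125 / (18.7 − 13.2) = 125 / 5.5 = 22.727 d.
1st instar: 97 / (18.7 − 14.8) = 97 / 3.9 = 24.872 d.
2nd instar: 144 / (18.7 − 13.1) = 144 / 5.6 = 25.714 d.
3rd instar: 92 / (18.7 − 12.9) = 92 / 5.8 = 15.862 d.
Sum = 89.175 ≈ 89.2 days.

89.2 days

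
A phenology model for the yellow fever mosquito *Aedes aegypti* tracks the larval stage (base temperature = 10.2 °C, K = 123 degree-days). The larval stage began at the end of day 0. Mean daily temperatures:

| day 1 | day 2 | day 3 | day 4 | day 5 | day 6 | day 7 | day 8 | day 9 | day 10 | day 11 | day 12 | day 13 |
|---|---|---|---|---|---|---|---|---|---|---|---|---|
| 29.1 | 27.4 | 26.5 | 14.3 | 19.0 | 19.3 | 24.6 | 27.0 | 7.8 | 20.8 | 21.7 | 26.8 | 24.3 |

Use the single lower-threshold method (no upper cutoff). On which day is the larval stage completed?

day 11

Daily DD above 10.2 °C: 18.9, 17.2, 16.3, 4.1, 8.8, 9.1, 14.4, 16.8, 0.0, 10.6, 11.5, 16.6, 14.1.
Cumulative: 18.9, 36.1, 52.4, 56.5, 65.3, 74.4, 88.8, 105.6, 105.6, 116.2, 127.7, 144.3, 158.4.
The total first reaches 123 DD on day 11.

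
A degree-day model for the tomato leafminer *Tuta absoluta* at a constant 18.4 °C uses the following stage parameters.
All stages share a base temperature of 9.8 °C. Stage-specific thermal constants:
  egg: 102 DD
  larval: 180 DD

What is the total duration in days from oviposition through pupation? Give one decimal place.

Daily accumulation at 18.4 °C = 18.4 − 9.8 = 8.6 DD/day.
Total K = 102 + 180 = 282 DD.
Total duration = 282 / 8.6 = 32.791 ≈ 32.8 days.

32.8 days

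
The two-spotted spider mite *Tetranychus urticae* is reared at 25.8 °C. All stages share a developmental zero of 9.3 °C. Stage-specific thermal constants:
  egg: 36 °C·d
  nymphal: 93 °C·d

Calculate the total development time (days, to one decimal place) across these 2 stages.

7.8 days

Daily accumulation at 25.8 °C = 25.8 − 9.3 = 16.5 DD/day.
Total K = 36 + 93 = 129 DD.
Total duration = 129 / 16.5 = 7.818 ≈ 7.8 days.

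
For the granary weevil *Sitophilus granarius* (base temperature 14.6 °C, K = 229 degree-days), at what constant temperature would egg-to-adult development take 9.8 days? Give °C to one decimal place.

38.0 °C

Required daily accumulation = 229 / 9.8 = 23.367 DD/day.
T = T_base + 23.367 = 14.6 + 23.367 = 37.967 ≈ 38.0 °C.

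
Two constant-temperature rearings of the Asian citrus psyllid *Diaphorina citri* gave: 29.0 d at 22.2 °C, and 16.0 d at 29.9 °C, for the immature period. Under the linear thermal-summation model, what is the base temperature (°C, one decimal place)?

12.7 °C

Linear rate model ⇒ the product D·(T − T_b) is constant across temperatures.
29.0·(22.2 − T_b) = 16.0·(29.9 − T_b)
T_b = (29.0·22.2 − 16.0·29.9) / (29.0 − 16.0) = 165.40 / 13.0 = 12.723 °C ≈ 12.7 °C.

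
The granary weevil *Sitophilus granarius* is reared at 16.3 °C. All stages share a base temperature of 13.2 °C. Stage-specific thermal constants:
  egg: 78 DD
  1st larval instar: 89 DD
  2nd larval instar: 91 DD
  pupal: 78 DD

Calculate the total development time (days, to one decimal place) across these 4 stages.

Daily accumulation at 16.3 °C = 16.3 − 13.2 = 3.1 DD/day.
Total K = 78 + 89 + 91 + 78 = 336 DD.
Total duration = 336 / 3.1 = 108.387 ≈ 108.4 days.

108.4 days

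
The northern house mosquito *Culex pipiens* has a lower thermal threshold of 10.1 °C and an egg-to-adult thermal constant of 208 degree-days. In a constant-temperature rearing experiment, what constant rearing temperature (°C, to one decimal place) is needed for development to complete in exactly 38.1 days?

15.6 °C

Required daily accumulation = 208 / 38.1 = 5.459 DD/day.
T = T_base + 5.459 = 10.1 + 5.459 = 15.559 ≈ 15.6 °C.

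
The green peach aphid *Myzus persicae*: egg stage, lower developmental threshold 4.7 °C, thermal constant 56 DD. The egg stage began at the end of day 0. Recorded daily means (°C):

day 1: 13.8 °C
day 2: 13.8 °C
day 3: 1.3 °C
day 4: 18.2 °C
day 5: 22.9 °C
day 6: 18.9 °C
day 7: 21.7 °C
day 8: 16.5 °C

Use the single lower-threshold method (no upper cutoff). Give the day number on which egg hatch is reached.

Daily DD above 4.7 °C: 9.1, 9.1, 0.0, 13.5, 18.2, 14.2, 17.0, 11.8.
Cumulative: 9.1, 18.2, 18.2, 31.7, 49.9, 64.1, 81.1, 92.9.
The total first reaches 56 DD on day 6.

day 6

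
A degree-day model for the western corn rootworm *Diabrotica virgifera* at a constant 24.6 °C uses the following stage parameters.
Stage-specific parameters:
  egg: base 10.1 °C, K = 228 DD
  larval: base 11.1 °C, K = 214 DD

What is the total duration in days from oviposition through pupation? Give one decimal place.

egg: 228 / (24.6 − 10.1) = 228 / 14.5 = 15.724 d.
larval: 214 / (24.6 − 11.1) = 214 / 13.5 = 15.852 d.
Sum = 31.576 ≈ 31.6 days.

31.6 days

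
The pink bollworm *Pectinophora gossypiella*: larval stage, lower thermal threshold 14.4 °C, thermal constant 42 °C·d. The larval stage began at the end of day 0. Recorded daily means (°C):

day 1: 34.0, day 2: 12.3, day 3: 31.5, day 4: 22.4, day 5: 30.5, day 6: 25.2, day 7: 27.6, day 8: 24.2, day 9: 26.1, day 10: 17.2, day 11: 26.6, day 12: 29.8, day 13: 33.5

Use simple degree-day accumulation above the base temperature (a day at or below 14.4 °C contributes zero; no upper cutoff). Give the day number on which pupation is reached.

day 4

Daily DD above 14.4 °C: 19.6, 0.0, 17.1, 8.0, 16.1, 10.8, 13.2, 9.8, 11.7, 2.8, 12.2, 15.4, 19.1.
Cumulative: 19.6, 19.6, 36.7, 44.7, 60.8, 71.6, 84.8, 94.6, 106.3, 109.1, 121.3, 136.7, 155.8.
The total first reaches 42 DD on day 4.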